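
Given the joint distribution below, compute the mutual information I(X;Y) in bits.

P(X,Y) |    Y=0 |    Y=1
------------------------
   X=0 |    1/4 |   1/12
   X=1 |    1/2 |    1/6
0.0000 bits

Mutual information: I(X;Y) = H(X) + H(Y) - H(X,Y)

Marginals:
P(X) = (1/3, 2/3), H(X) = 0.9183 bits
P(Y) = (3/4, 1/4), H(Y) = 0.8113 bits

Joint entropy: H(X,Y) = 1.7296 bits

I(X;Y) = 0.9183 + 0.8113 - 1.7296 = 0.0000 bits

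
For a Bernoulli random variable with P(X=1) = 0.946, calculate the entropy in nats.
0.2101 nats

The binary entropy function is:
H(p) = -p log(p) - (1-p) log(1-p)

H(0.946) = -0.946 × log_e(0.946) - 0.054 × log_e(0.054)
H(0.946) = 0.2101 nats

Note: Binary entropy is maximized at p=0.5 (H=1 bit) and minimized at p=0 or p=1 (H=0).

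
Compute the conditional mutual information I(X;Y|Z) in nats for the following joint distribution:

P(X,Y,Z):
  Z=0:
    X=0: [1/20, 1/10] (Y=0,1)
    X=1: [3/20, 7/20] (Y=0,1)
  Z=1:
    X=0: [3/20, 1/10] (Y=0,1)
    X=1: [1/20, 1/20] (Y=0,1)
0.0017 nats

Conditional mutual information: I(X;Y|Z) = H(X|Z) + H(Y|Z) - H(X,Y|Z)

H(Z) = 0.6474
H(X,Z) = 1.2080 → H(X|Z) = 0.5605
H(Y,Z) = 1.2877 → H(Y|Z) = 0.6402
H(X,Y,Z) = 1.8465 → H(X,Y|Z) = 1.1990

I(X;Y|Z) = 0.5605 + 0.6402 - 1.1990 = 0.0017 nats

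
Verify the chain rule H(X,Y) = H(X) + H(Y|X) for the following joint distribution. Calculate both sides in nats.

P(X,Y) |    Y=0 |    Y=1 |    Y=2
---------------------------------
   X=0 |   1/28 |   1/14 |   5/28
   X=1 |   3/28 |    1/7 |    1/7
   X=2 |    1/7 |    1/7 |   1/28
H(X,Y) = 2.0854, H(X) = 1.0898, H(Y|X) = 0.9956 (all in nats)

Chain rule: H(X,Y) = H(X) + H(Y|X)

Left side — joint entropy directly:
H(X,Y) = -Σ p(x,y) log p(x,y) = 2.0854 nats

Right side — compute H(Y|X) from the conditional distributions:
P(X) = (2/7, 11/28, 9/28), so H(X) = 1.0898 nats
H(Y|X) = Σ_x P(X=x) · H(Y|X=x):
  P(Y|X=0) = (1/8, 1/4, 5/8), H(Y|X=0) = 0.9003, weight P(X=0) = 2/7
  P(Y|X=1) = (3/11, 4/11, 4/11), H(Y|X=1) = 1.0901, weight P(X=1) = 11/28
  P(Y|X=2) = (4/9, 4/9, 1/9), H(Y|X=2) = 0.9650, weight P(X=2) = 9/28
H(Y|X) = 0.9956 nats

H(X) + H(Y|X) = 1.0898 + 0.9956 = 2.0854 nats

Both sides equal 2.0854 nats. ✓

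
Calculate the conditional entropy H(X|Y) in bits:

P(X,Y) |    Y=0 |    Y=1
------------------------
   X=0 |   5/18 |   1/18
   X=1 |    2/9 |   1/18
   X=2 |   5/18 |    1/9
1.5602 bits

Using the chain rule: H(X|Y) = H(X,Y) - H(Y)

First, compute H(X,Y) = 2.3244 bits

Marginal P(Y) = (7/9, 2/9)
H(Y) = 0.7642 bits

H(X|Y) = H(X,Y) - H(Y) = 2.3244 - 0.7642 = 1.5602 bits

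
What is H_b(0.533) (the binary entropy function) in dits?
0.3001 dits

The binary entropy function is:
H(p) = -p log(p) - (1-p) log(1-p)

H(0.533) = -0.533 × log_10(0.533) - 0.467 × log_10(0.467)
H(0.533) = 0.3001 dits

Note: Binary entropy is maximized at p=0.5 (H=1 bit) and minimized at p=0 or p=1 (H=0).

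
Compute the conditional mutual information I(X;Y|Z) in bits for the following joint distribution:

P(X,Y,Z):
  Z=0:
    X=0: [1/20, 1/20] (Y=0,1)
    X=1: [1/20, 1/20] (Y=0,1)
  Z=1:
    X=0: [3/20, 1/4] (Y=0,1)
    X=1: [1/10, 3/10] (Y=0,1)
0.0105 bits

Conditional mutual information: I(X;Y|Z) = H(X|Z) + H(Y|Z) - H(X,Y|Z)

H(Z) = 0.7219
H(X,Z) = 1.7219 → H(X|Z) = 1.0000
H(Y,Z) = 1.6388 → H(Y|Z) = 0.9168
H(X,Y,Z) = 2.6282 → H(X,Y|Z) = 1.9063

I(X;Y|Z) = 1.0000 + 0.9168 - 1.9063 = 0.0105 bits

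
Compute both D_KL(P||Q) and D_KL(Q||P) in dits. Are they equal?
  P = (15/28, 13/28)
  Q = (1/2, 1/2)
D_KL(P||Q) = 0.0011, D_KL(Q||P) = 0.0011

KL divergence is not symmetric: D_KL(P||Q) ≠ D_KL(Q||P) in general.

D_KL(P||Q) = 0.0011 dits
D_KL(Q||P) = 0.0011 dits

In this case they happen to be equal (to 4 decimal places).

This asymmetry is why KL divergence is not a true distance metric.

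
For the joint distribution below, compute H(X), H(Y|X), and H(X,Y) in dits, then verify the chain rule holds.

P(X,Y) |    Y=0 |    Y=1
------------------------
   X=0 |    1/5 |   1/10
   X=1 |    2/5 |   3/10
H(X,Y) = 0.5558, H(X) = 0.2653, H(Y|X) = 0.2905 (all in dits)

Chain rule: H(X,Y) = H(X) + H(Y|X)

Left side — joint entropy directly:
H(X,Y) = -Σ p(x,y) log p(x,y) = 0.5558 dits

Right side — compute H(Y|X) from the conditional distributions:
P(X) = (3/10, 7/10), so H(X) = 0.2653 dits
H(Y|X) = Σ_x P(X=x) · H(Y|X=x):
  P(Y|X=0) = (2/3, 1/3), H(Y|X=0) = 0.2764, weight P(X=0) = 3/10
  P(Y|X=1) = (4/7, 3/7), H(Y|X=1) = 0.2966, weight P(X=1) = 7/10
H(Y|X) = 0.2905 dits

H(X) + H(Y|X) = 0.2653 + 0.2905 = 0.5558 dits

Both sides equal 0.5558 dits. ✓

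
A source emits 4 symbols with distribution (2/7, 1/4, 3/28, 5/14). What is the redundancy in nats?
0.0748 nats

Redundancy measures how far a source is from maximum entropy:
R = H_max - H(X)

Maximum entropy for 4 symbols: H_max = log_e(4) = 1.3863 nats
Actual entropy: H(X) = 1.3115 nats
Redundancy: R = 1.3863 - 1.3115 = 0.0748 nats

This redundancy represents potential for compression: the source could be compressed by 0.0748 nats per symbol.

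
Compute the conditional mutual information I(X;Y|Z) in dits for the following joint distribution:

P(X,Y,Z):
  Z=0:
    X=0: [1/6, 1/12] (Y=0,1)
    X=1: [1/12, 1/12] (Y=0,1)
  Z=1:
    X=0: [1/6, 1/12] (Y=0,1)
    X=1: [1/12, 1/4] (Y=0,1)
0.0250 dits

Conditional mutual information: I(X;Y|Z) = H(X|Z) + H(Y|Z) - H(X,Y|Z)

H(Z) = 0.2950
H(X,Z) = 0.5898 → H(X|Z) = 0.2948
H(Y,Z) = 0.5898 → H(Y|Z) = 0.2948
H(X,Y,Z) = 0.8596 → H(X,Y|Z) = 0.5646

I(X;Y|Z) = 0.2948 + 0.2948 - 0.5646 = 0.0250 dits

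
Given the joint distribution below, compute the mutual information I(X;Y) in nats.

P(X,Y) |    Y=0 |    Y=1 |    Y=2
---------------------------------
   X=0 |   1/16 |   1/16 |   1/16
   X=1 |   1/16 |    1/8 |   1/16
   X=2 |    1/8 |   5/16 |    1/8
0.0141 nats

Mutual information: I(X;Y) = H(X) + H(Y) - H(X,Y)

Marginals:
P(X) = (3/16, 1/4, 9/16), H(X) = 0.9841 nats
P(Y) = (1/4, 1/2, 1/4), H(Y) = 1.0397 nats

Joint entropy: H(X,Y) = 2.0097 nats

I(X;Y) = 0.9841 + 1.0397 - 2.0097 = 0.0141 nats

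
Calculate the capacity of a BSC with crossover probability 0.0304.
0.8036 bits

For a binary symmetric channel (BSC) with error probability p:
Capacity C = 1 - H(p) bits per symbol

where H(p) = -p log₂(p) - (1-p) log₂(1-p) is the binary entropy function.

H(0.0304) = 0.1964 bits
C = 1 - 0.1964 = 0.8036 bits per symbol

This means we can reliably transmit up to 0.8036 bits of information per channel use.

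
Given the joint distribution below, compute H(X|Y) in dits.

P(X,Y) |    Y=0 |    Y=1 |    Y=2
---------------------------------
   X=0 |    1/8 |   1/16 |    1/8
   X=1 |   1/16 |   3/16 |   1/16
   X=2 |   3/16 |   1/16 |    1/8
0.4369 dits

Using the chain rule: H(X|Y) = H(X,Y) - H(Y)

First, compute H(X,Y) = 0.9123 dits

Marginal P(Y) = (3/8, 5/16, 5/16)
H(Y) = 0.4755 dits

H(X|Y) = H(X,Y) - H(Y) = 0.9123 - 0.4755 = 0.4369 dits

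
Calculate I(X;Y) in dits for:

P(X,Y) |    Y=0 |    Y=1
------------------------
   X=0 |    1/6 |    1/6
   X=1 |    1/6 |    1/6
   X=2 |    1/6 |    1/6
0.0000 dits

Mutual information: I(X;Y) = H(X) + H(Y) - H(X,Y)

Marginals:
P(X) = (1/3, 1/3, 1/3), H(X) = 0.4771 dits
P(Y) = (1/2, 1/2), H(Y) = 0.3010 dits

Joint entropy: H(X,Y) = 0.7782 dits

I(X;Y) = 0.4771 + 0.3010 - 0.7782 = 0.0000 dits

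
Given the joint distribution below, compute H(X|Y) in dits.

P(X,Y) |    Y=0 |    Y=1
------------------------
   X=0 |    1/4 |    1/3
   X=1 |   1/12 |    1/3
0.2821 dits

Using the chain rule: H(X|Y) = H(X,Y) - H(Y)

First, compute H(X,Y) = 0.5585 dits

Marginal P(Y) = (1/3, 2/3)
H(Y) = 0.2764 dits

H(X|Y) = H(X,Y) - H(Y) = 0.5585 - 0.2764 = 0.2821 dits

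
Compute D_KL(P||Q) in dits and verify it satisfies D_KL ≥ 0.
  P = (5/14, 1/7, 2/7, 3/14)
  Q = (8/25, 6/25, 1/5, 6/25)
0.0186 dits

KL divergence satisfies the Gibbs inequality: D_KL(P||Q) ≥ 0 for all distributions P, Q.

D_KL(P||Q) = Σ p(x) log(p(x)/q(x))
Term by term:
  x=0: 5/14 × log_10[(5/14)/(8/25)] = 0.0170
  x=1: 1/7 × log_10[(1/7)/(6/25)] = -0.0322
  x=2: 2/7 × log_10[(2/7)/(1/5)] = 0.0443
  x=3: 3/14 × log_10[(3/14)/(6/25)] = -0.0105
D_KL(P||Q) = 0.0186 dits

D_KL(P||Q) = 0.0186 ≥ 0 ✓

This non-negativity is a fundamental property: relative entropy cannot be negative because it measures how different Q is from P.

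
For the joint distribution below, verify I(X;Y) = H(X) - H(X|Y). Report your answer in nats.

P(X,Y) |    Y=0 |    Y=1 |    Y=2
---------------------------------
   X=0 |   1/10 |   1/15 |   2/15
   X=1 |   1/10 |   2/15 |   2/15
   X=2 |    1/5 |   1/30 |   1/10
I(X;Y) = 0.0567 nats

Mutual information has multiple equivalent forms:
- I(X;Y) = H(X) - H(X|Y)
- I(X;Y) = H(Y) - H(Y|X)
- I(X;Y) = H(X) + H(Y) - H(X,Y)

Computing all quantities:
H(X) = 1.0953, H(Y) = 1.0740, H(X,Y) = 2.1125
H(X|Y) = 1.0386, H(Y|X) = 1.0173

Verification:
H(X) - H(X|Y) = 1.0953 - 1.0386 = 0.0567
H(Y) - H(Y|X) = 1.0740 - 1.0173 = 0.0567
H(X) + H(Y) - H(X,Y) = 1.0953 + 1.0740 - 2.1125 = 0.0567

All forms give I(X;Y) = 0.0567 nats. ✓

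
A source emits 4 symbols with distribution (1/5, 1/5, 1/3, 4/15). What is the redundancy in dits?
0.0104 dits

Redundancy measures how far a source is from maximum entropy:
R = H_max - H(X)

Maximum entropy for 4 symbols: H_max = log_10(4) = 0.6021 dits
Actual entropy: H(X) = 0.5917 dits
Redundancy: R = 0.6021 - 0.5917 = 0.0104 dits

This redundancy represents potential for compression: the source could be compressed by 0.0104 dits per symbol.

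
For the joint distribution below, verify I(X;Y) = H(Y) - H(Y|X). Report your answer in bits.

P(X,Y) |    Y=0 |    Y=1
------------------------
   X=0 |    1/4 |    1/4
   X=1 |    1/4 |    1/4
I(X;Y) = 0.0000 bits

Mutual information has multiple equivalent forms:
- I(X;Y) = H(X) - H(X|Y)
- I(X;Y) = H(Y) - H(Y|X)
- I(X;Y) = H(X) + H(Y) - H(X,Y)

Computing all quantities:
H(X) = 1.0000, H(Y) = 1.0000, H(X,Y) = 2.0000
H(X|Y) = 1.0000, H(Y|X) = 1.0000

Verification:
H(X) - H(X|Y) = 1.0000 - 1.0000 = 0.0000
H(Y) - H(Y|X) = 1.0000 - 1.0000 = 0.0000
H(X) + H(Y) - H(X,Y) = 1.0000 + 1.0000 - 2.0000 = 0.0000

All forms give I(X;Y) = 0.0000 bits. ✓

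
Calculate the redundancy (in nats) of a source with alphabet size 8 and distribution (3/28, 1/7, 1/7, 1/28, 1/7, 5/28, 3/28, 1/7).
0.0622 nats

Redundancy measures how far a source is from maximum entropy:
R = H_max - H(X)

Maximum entropy for 8 symbols: H_max = log_e(8) = 2.0794 nats
Actual entropy: H(X) = 2.0172 nats
Redundancy: R = 2.0794 - 2.0172 = 0.0622 nats

This redundancy represents potential for compression: the source could be compressed by 0.0622 nats per symbol.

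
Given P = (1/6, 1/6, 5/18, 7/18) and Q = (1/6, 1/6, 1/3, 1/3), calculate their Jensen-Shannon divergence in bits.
0.0034 bits

Jensen-Shannon divergence is:
JSD(P||Q) = 0.5 × D_KL(P||M) + 0.5 × D_KL(Q||M)
where M = 0.5 × (P + Q) is the mixture distribution.

M = 0.5 × (1/6, 1/6, 5/18, 7/18) + 0.5 × (1/6, 1/6, 1/3, 1/3) = (1/6, 1/6, 11/36, 13/36)

D_KL(P||M) = 0.0034 bits
D_KL(Q||M) = 0.0034 bits

JSD(P||Q) = 0.5 × 0.0034 + 0.5 × 0.0034 = 0.0034 bits

Unlike KL divergence, JSD is symmetric and bounded: 0 ≤ JSD ≤ log(2).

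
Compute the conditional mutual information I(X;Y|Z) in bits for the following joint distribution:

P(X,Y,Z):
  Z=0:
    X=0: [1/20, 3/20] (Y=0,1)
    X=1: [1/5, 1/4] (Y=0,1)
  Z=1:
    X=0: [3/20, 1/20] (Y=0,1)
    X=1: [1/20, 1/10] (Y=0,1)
0.0614 bits

Conditional mutual information: I(X;Y|Z) = H(X|Z) + H(Y|Z) - H(X,Y|Z)

H(Z) = 0.9341
H(X,Z) = 1.8577 → H(X|Z) = 0.9236
H(Y,Z) = 1.9037 → H(Y|Z) = 0.9696
H(X,Y,Z) = 2.7660 → H(X,Y|Z) = 1.8319

I(X;Y|Z) = 0.9236 + 0.9696 - 1.8319 = 0.0614 bits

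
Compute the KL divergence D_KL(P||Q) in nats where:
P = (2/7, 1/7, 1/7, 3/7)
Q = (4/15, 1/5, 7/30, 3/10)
0.0544 nats

KL divergence: D_KL(P||Q) = Σ p(x) log(p(x)/q(x))

Computing term by term:
  x=0: 2/7 × log_e[(2/7)/(4/15)] = 2/7 × 0.0690 = 0.0197
  x=1: 1/7 × log_e[(1/7)/(1/5)] = 1/7 × -0.3365 = -0.0481
  x=2: 1/7 × log_e[(1/7)/(7/30)] = 1/7 × -0.4906 = -0.0701
  x=3: 3/7 × log_e[(3/7)/(3/10)] = 3/7 × 0.3567 = 0.1529

D_KL(P||Q) = 0.0544 nats

Note: KL divergence is always non-negative and equals 0 iff P = Q.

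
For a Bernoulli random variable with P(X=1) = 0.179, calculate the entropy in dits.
0.2041 dits

The binary entropy function is:
H(p) = -p log(p) - (1-p) log(1-p)

H(0.179) = -0.179 × log_10(0.179) - 0.821 × log_10(0.821)
H(0.179) = 0.2041 dits

Note: Binary entropy is maximized at p=0.5 (H=1 bit) and minimized at p=0 or p=1 (H=0).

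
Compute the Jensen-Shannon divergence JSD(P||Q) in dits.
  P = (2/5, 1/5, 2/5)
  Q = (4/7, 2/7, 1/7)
0.0187 dits

Jensen-Shannon divergence is:
JSD(P||Q) = 0.5 × D_KL(P||M) + 0.5 × D_KL(Q||M)
where M = 0.5 × (P + Q) is the mixture distribution.

M = 0.5 × (2/5, 1/5, 2/5) + 0.5 × (4/7, 2/7, 1/7) = (17/35, 0.242857, 0.271429)

D_KL(P||M) = 0.0168 dits
D_KL(Q||M) = 0.0207 dits

JSD(P||Q) = 0.5 × 0.0168 + 0.5 × 0.0207 = 0.0187 dits

Unlike KL divergence, JSD is symmetric and bounded: 0 ≤ JSD ≤ log(2).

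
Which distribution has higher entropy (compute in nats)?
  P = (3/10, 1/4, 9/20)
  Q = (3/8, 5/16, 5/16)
Q

Computing entropies in nats:
H(P) = 1.0671
H(Q) = 1.0948

Distribution Q has higher entropy.

Intuition: The distribution closer to uniform (more spread out) has higher entropy.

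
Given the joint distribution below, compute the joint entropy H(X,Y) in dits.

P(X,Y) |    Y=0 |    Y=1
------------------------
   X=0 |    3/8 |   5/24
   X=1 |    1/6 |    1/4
0.5819 dits

Joint entropy is H(X,Y) = -Σ_{x,y} p(x,y) log p(x,y).

Summing over all non-zero entries:
H(X,Y) = -[3/8·log_10(3/8) + 5/24·log_10(5/24) + 1/6·log_10(1/6) + 1/4·log_10(1/4)]
H(X,Y) = 0.5819 dits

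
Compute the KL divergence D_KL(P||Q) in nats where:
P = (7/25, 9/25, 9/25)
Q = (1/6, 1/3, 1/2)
0.0547 nats

KL divergence: D_KL(P||Q) = Σ p(x) log(p(x)/q(x))

Computing term by term:
  x=0: 7/25 × log_e[(7/25)/(1/6)] = 7/25 × 0.5188 = 0.1453
  x=1: 9/25 × log_e[(9/25)/(1/3)] = 9/25 × 0.0770 = 0.0277
  x=2: 9/25 × log_e[(9/25)/(1/2)] = 9/25 × -0.3285 = -0.1183

D_KL(P||Q) = 0.0547 nats

Note: KL divergence is always non-negative and equals 0 iff P = Q.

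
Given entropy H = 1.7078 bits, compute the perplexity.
3.2666

Perplexity is 2^H (or exp(H) for natural log).

H = 1.7078 bits
Perplexity = 2^1.7078 = 3.2666

Interpretation: The model's uncertainty is equivalent to choosing uniformly among 3.3 options.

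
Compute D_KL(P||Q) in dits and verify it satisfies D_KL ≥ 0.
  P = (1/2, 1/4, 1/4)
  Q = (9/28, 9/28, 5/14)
0.0299 dits

KL divergence satisfies the Gibbs inequality: D_KL(P||Q) ≥ 0 for all distributions P, Q.

D_KL(P||Q) = Σ p(x) log(p(x)/q(x))
Term by term:
  x=0: 1/2 × log_10[(1/2)/(9/28)] = 0.0959
  x=1: 1/4 × log_10[(1/4)/(9/28)] = -0.0273
  x=2: 1/4 × log_10[(1/4)/(5/14)] = -0.0387
D_KL(P||Q) = 0.0299 dits

D_KL(P||Q) = 0.0299 ≥ 0 ✓

This non-negativity is a fundamental property: relative entropy cannot be negative because it measures how different Q is from P.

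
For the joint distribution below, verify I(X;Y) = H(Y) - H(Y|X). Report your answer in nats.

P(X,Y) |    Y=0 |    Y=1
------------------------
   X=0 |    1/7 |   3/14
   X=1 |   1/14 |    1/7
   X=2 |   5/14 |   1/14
I(X;Y) = 0.1131 nats

Mutual information has multiple equivalent forms:
- I(X;Y) = H(X) - H(X|Y)
- I(X;Y) = H(Y) - H(Y|X)
- I(X;Y) = H(X) + H(Y) - H(X,Y)

Computing all quantities:
H(X) = 1.0609, H(Y) = 0.6829, H(X,Y) = 1.6308
H(X|Y) = 0.9479, H(Y|X) = 0.5699

Verification:
H(X) - H(X|Y) = 1.0609 - 0.9479 = 0.1131
H(Y) - H(Y|X) = 0.6829 - 0.5699 = 0.1131
H(X) + H(Y) - H(X,Y) = 1.0609 + 0.6829 - 1.6308 = 0.1131

All forms give I(X;Y) = 0.1131 nats. ✓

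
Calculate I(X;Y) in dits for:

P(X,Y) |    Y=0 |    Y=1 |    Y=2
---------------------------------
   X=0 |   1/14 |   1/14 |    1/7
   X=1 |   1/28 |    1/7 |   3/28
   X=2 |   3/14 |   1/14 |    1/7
0.0351 dits

Mutual information: I(X;Y) = H(X) + H(Y) - H(X,Y)

Marginals:
P(X) = (2/7, 2/7, 3/7), H(X) = 0.4686 dits
P(Y) = (9/28, 2/7, 11/28), H(Y) = 0.4733 dits

Joint entropy: H(X,Y) = 0.9068 dits

I(X;Y) = 0.4686 + 0.4733 - 0.9068 = 0.0351 dits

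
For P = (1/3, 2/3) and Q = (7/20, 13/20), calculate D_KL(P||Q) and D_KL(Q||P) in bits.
D_KL(P||Q) = 0.0009, D_KL(Q||P) = 0.0009

KL divergence is not symmetric: D_KL(P||Q) ≠ D_KL(Q||P) in general.

D_KL(P||Q) = 0.0009 bits
D_KL(Q||P) = 0.0009 bits

In this case they happen to be equal (to 4 decimal places).

This asymmetry is why KL divergence is not a true distance metric.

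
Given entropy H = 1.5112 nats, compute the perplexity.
4.5322

Perplexity is e^H (or exp(H) for natural log).

H = 1.5112 nats
Perplexity = e^1.5112 = 4.5322

Interpretation: The model's uncertainty is equivalent to choosing uniformly among 4.5 options.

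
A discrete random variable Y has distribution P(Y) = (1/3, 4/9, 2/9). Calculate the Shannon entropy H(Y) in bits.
1.5305 bits

Shannon entropy is H(X) = -Σ p(x) log p(x).

For P = (1/3, 4/9, 2/9):
H = -1/3 × log_2(1/3) -4/9 × log_2(4/9) -2/9 × log_2(2/9)
H = 1.5305 bits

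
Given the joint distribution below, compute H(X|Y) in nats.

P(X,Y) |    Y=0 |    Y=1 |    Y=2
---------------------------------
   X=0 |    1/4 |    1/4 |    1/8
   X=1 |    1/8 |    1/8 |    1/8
0.6507 nats

Using the chain rule: H(X|Y) = H(X,Y) - H(Y)

First, compute H(X,Y) = 1.7329 nats

Marginal P(Y) = (3/8, 3/8, 1/4)
H(Y) = 1.0822 nats

H(X|Y) = H(X,Y) - H(Y) = 1.7329 - 1.0822 = 0.6507 nats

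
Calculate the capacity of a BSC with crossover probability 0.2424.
0.2010 bits

For a binary symmetric channel (BSC) with error probability p:
Capacity C = 1 - H(p) bits per symbol

where H(p) = -p log₂(p) - (1-p) log₂(1-p) is the binary entropy function.

H(0.2424) = 0.7990 bits
C = 1 - 0.7990 = 0.2010 bits per symbol

This means we can reliably transmit up to 0.2010 bits of information per channel use.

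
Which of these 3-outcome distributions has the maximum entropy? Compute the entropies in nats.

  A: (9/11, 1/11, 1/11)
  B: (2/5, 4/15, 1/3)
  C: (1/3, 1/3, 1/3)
C

For a discrete distribution over n outcomes, entropy is maximized by the uniform distribution.

Computing entropies:
H(A) = 0.6002 nats
H(B) = 1.0852 nats
H(C) = 1.0986 nats

The uniform distribution (where all probabilities equal 1/3) achieves the maximum entropy of log_e(3) = 1.0986 nats.

Distribution C has the highest entropy.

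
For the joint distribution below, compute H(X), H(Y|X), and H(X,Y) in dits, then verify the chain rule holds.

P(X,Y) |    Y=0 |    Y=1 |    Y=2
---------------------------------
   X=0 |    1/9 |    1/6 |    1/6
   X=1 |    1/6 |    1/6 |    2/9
H(X,Y) = 0.7700, H(X) = 0.2983, H(Y|X) = 0.4716 (all in dits)

Chain rule: H(X,Y) = H(X) + H(Y|X)

Left side — joint entropy directly:
H(X,Y) = -Σ p(x,y) log p(x,y) = 0.7700 dits

Right side — compute H(Y|X) from the conditional distributions:
P(X) = (4/9, 5/9), so H(X) = 0.2983 dits
H(Y|X) = Σ_x P(X=x) · H(Y|X=x):
  P(Y|X=0) = (1/4, 3/8, 3/8), H(Y|X=0) = 0.4700, weight P(X=0) = 4/9
  P(Y|X=1) = (3/10, 3/10, 2/5), H(Y|X=1) = 0.4729, weight P(X=1) = 5/9
H(Y|X) = 0.4716 dits

H(X) + H(Y|X) = 0.2983 + 0.4716 = 0.7700 dits

Both sides equal 0.7700 dits. ✓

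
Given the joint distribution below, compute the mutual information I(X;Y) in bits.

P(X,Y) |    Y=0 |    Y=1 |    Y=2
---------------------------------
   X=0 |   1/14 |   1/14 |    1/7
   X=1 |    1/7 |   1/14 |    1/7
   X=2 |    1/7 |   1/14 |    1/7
0.0150 bits

Mutual information: I(X;Y) = H(X) + H(Y) - H(X,Y)

Marginals:
P(X) = (2/7, 5/14, 5/14), H(X) = 1.5774 bits
P(Y) = (5/14, 3/14, 3/7), H(Y) = 1.5306 bits

Joint entropy: H(X,Y) = 3.0931 bits

I(X;Y) = 1.5774 + 1.5306 - 3.0931 = 0.0150 bits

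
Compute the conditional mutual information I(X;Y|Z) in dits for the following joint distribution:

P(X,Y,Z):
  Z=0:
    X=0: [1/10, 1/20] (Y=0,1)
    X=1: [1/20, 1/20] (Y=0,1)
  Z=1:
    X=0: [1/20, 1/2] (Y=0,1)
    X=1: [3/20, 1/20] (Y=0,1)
0.0688 dits

Conditional mutual information: I(X;Y|Z) = H(X|Z) + H(Y|Z) - H(X,Y|Z)

H(Z) = 0.2442
H(X,Z) = 0.5062 → H(X|Z) = 0.2620
H(Y,Z) = 0.5062 → H(Y|Z) = 0.2620
H(X,Y,Z) = 0.6994 → H(X,Y|Z) = 0.4551

I(X;Y|Z) = 0.2620 + 0.2620 - 0.4551 = 0.0688 dits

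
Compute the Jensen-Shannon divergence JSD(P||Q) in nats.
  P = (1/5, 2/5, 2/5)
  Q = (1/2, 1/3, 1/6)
0.0595 nats

Jensen-Shannon divergence is:
JSD(P||Q) = 0.5 × D_KL(P||M) + 0.5 × D_KL(Q||M)
where M = 0.5 × (P + Q) is the mixture distribution.

M = 0.5 × (1/5, 2/5, 2/5) + 0.5 × (1/2, 1/3, 1/6) = (7/20, 11/30, 0.283333)

D_KL(P||M) = 0.0608 nats
D_KL(Q||M) = 0.0581 nats

JSD(P||Q) = 0.5 × 0.0608 + 0.5 × 0.0581 = 0.0595 nats

Unlike KL divergence, JSD is symmetric and bounded: 0 ≤ JSD ≤ log(2).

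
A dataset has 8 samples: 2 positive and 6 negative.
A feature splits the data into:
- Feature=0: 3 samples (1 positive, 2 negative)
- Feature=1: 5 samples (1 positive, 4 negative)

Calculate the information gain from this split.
0.0157 bits

Information Gain = H(Y) - H(Y|Feature)

Before split:
P(positive) = 2/8 = 0.2500
H(Y) = 0.8113 bits

After split:
Feature=0: H = 0.9183 bits (weight = 3/8)
Feature=1: H = 0.7219 bits (weight = 5/8)
H(Y|Feature) = (3/8)×0.9183 + (5/8)×0.7219 = 0.7956 bits

Information Gain = 0.8113 - 0.7956 = 0.0157 bits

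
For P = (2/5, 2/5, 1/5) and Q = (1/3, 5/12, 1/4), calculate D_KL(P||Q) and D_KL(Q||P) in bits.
D_KL(P||Q) = 0.0173, D_KL(Q||P) = 0.0173

KL divergence is not symmetric: D_KL(P||Q) ≠ D_KL(Q||P) in general.

D_KL(P||Q) = 0.0173 bits
D_KL(Q||P) = 0.0173 bits

In this case they happen to be equal (to 4 decimal places).

This asymmetry is why KL divergence is not a true distance metric.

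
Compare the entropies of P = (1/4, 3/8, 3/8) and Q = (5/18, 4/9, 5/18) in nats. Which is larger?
P

Computing entropies in nats:
H(P) = 1.0822
H(Q) = 1.0720

Distribution P has higher entropy.

Intuition: The distribution closer to uniform (more spread out) has higher entropy.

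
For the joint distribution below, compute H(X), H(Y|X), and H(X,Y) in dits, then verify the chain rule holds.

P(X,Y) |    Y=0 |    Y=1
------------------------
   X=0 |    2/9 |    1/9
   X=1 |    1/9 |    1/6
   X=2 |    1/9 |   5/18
H(X,Y) = 0.7475, H(X) = 0.4731, H(Y|X) = 0.2744 (all in dits)

Chain rule: H(X,Y) = H(X) + H(Y|X)

Left side — joint entropy directly:
H(X,Y) = -Σ p(x,y) log p(x,y) = 0.7475 dits

Right side — compute H(Y|X) from the conditional distributions:
P(X) = (1/3, 5/18, 7/18), so H(X) = 0.4731 dits
H(Y|X) = Σ_x P(X=x) · H(Y|X=x):
  P(Y|X=0) = (2/3, 1/3), H(Y|X=0) = 0.2764, weight P(X=0) = 1/3
  P(Y|X=1) = (2/5, 3/5), H(Y|X=1) = 0.2923, weight P(X=1) = 5/18
  P(Y|X=2) = (2/7, 5/7), H(Y|X=2) = 0.2598, weight P(X=2) = 7/18
H(Y|X) = 0.2744 dits

H(X) + H(Y|X) = 0.4731 + 0.2744 = 0.7475 dits

Both sides equal 0.7475 dits. ✓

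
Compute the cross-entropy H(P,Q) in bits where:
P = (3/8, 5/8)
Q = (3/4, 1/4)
1.4056 bits

Cross-entropy: H(P,Q) = -Σ p(x) log q(x)

Alternatively: H(P,Q) = H(P) + D_KL(P||Q)
H(P) = 0.9544 bits
D_KL(P||Q) = 0.4512 bits

H(P,Q) = 0.9544 + 0.4512 = 1.4056 bits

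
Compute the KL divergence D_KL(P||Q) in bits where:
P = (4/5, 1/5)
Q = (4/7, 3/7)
0.1684 bits

KL divergence: D_KL(P||Q) = Σ p(x) log(p(x)/q(x))

Computing term by term:
  x=0: 4/5 × log_2[(4/5)/(4/7)] = 4/5 × 0.4854 = 0.3883
  x=1: 1/5 × log_2[(1/5)/(3/7)] = 1/5 × -1.0995 = -0.2199

D_KL(P||Q) = 0.1684 bits

Note: KL divergence is always non-negative and equals 0 iff P = Q.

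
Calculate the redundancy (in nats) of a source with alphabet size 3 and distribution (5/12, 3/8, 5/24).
0.0392 nats

Redundancy measures how far a source is from maximum entropy:
R = H_max - H(X)

Maximum entropy for 3 symbols: H_max = log_e(3) = 1.0986 nats
Actual entropy: H(X) = 1.0594 nats
Redundancy: R = 1.0986 - 1.0594 = 0.0392 nats

This redundancy represents potential for compression: the source could be compressed by 0.0392 nats per symbol.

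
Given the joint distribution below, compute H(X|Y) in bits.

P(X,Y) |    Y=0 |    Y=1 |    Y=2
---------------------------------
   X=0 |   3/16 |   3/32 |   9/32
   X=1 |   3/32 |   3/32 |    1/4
0.9757 bits

Using the chain rule: H(X|Y) = H(X,Y) - H(Y)

First, compute H(X,Y) = 2.4280 bits

Marginal P(Y) = (9/32, 3/16, 17/32)
H(Y) = 1.4523 bits

H(X|Y) = H(X,Y) - H(Y) = 2.4280 - 1.4523 = 0.9757 bits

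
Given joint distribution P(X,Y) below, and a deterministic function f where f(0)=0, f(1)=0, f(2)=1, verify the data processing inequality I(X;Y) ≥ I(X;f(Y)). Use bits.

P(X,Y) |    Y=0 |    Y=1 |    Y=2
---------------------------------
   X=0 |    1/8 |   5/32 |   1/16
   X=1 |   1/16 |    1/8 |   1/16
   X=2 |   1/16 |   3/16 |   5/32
I(X;Y) = 0.0449, I(X;f(Y)) = 0.0287, inequality holds: 0.0449 ≥ 0.0287

Data Processing Inequality: For any Markov chain X → Y → Z, we have I(X;Y) ≥ I(X;Z).

Here Z = f(Y) is a deterministic function of Y, forming X → Y → Z.

Original I(X;Y) = 0.0449 bits

After applying f:
P(X,Z) where Z=f(Y):
- P(X,Z=0) = P(X,Y=0) + P(X,Y=1)
- P(X,Z=1) = P(X,Y=2)

I(X;Z) = I(X;f(Y)) = 0.0287 bits

Verification: 0.0449 ≥ 0.0287 ✓

Information cannot be created by processing; the function f can only lose information about X.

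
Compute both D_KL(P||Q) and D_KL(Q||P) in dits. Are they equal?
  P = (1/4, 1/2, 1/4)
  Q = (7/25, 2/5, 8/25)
D_KL(P||Q) = 0.0093, D_KL(Q||P) = 0.0093

KL divergence is not symmetric: D_KL(P||Q) ≠ D_KL(Q||P) in general.

D_KL(P||Q) = 0.0093 dits
D_KL(Q||P) = 0.0093 dits

In this case they happen to be equal (to 4 decimal places).

This asymmetry is why KL divergence is not a true distance metric.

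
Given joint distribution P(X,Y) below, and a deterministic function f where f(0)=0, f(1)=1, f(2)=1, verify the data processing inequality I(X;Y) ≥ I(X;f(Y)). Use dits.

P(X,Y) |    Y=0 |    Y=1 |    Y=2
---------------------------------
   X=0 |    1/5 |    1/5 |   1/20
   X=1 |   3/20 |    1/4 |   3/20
I(X;Y) = 0.0120, I(X;f(Y)) = 0.0070, inequality holds: 0.0120 ≥ 0.0070

Data Processing Inequality: For any Markov chain X → Y → Z, we have I(X;Y) ≥ I(X;Z).

Here Z = f(Y) is a deterministic function of Y, forming X → Y → Z.

Original I(X;Y) = 0.0120 dits

After applying f:
P(X,Z) where Z=f(Y):
- P(X,Z=0) = P(X,Y=0)
- P(X,Z=1) = P(X,Y=1) + P(X,Y=2)

I(X;Z) = I(X;f(Y)) = 0.0070 dits

Verification: 0.0120 ≥ 0.0070 ✓

Information cannot be created by processing; the function f can only lose information about X.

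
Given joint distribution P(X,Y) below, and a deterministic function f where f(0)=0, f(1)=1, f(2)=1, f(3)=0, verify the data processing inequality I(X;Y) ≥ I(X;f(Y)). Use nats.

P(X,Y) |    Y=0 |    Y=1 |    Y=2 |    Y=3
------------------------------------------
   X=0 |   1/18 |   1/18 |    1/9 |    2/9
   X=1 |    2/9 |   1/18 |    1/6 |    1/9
I(X;Y) = 0.0718, I(X;f(Y)) = 0.0003, inequality holds: 0.0718 ≥ 0.0003

Data Processing Inequality: For any Markov chain X → Y → Z, we have I(X;Y) ≥ I(X;Z).

Here Z = f(Y) is a deterministic function of Y, forming X → Y → Z.

Original I(X;Y) = 0.0718 nats

After applying f:
P(X,Z) where Z=f(Y):
- P(X,Z=0) = P(X,Y=0) + P(X,Y=3)
- P(X,Z=1) = P(X,Y=1) + P(X,Y=2)

I(X;Z) = I(X;f(Y)) = 0.0003 nats

Verification: 0.0718 ≥ 0.0003 ✓

Information cannot be created by processing; the function f can only lose information about X.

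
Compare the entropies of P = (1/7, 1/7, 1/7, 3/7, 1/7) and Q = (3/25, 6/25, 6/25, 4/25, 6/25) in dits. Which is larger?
Q

Computing entropies in dits:
H(P) = 0.6406
H(Q) = 0.6841

Distribution Q has higher entropy.

Intuition: The distribution closer to uniform (more spread out) has higher entropy.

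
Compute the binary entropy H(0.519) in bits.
0.9990 bits

The binary entropy function is:
H(p) = -p log(p) - (1-p) log(1-p)

H(0.519) = -0.519 × log_2(0.519) - 0.481 × log_2(0.481)
H(0.519) = 0.9990 bits

Note: Binary entropy is maximized at p=0.5 (H=1 bit) and minimized at p=0 or p=1 (H=0).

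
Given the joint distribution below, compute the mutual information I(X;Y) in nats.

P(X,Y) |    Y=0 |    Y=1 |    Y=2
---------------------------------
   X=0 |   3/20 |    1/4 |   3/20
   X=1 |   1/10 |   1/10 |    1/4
0.0459 nats

Mutual information: I(X;Y) = H(X) + H(Y) - H(X,Y)

Marginals:
P(X) = (11/20, 9/20), H(X) = 0.6881 nats
P(Y) = (1/4, 7/20, 2/5), H(Y) = 1.0805 nats

Joint entropy: H(X,Y) = 1.7228 nats

I(X;Y) = 0.6881 + 1.0805 - 1.7228 = 0.0459 nats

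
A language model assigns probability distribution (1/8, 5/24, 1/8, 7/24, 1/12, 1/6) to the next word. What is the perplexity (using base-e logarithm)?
5.5386

Perplexity is e^H (or exp(H) for natural log).

First, H = -Σ p log p = 1.7117 nats
Perplexity = e^1.7117 = 5.5386

Interpretation: The model's uncertainty is equivalent to choosing uniformly among 5.5 options.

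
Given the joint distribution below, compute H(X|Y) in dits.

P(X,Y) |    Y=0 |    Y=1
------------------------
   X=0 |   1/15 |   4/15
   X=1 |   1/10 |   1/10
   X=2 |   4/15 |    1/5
0.4272 dits

Using the chain rule: H(X|Y) = H(X,Y) - H(Y)

First, compute H(X,Y) = 0.7244 dits

Marginal P(Y) = (13/30, 17/30)
H(Y) = 0.2972 dits

H(X|Y) = H(X,Y) - H(Y) = 0.7244 - 0.2972 = 0.4272 dits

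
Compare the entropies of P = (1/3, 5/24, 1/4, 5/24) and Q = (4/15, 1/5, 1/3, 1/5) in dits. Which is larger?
P

Computing entropies in dits:
H(P) = 0.5934
H(Q) = 0.5917

Distribution P has higher entropy.

Intuition: The distribution closer to uniform (more spread out) has higher entropy.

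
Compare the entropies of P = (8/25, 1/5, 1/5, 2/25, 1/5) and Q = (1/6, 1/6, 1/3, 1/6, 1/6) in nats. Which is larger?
Q

Computing entropies in nats:
H(P) = 1.5323
H(Q) = 1.5607

Distribution Q has higher entropy.

Intuition: The distribution closer to uniform (more spread out) has higher entropy.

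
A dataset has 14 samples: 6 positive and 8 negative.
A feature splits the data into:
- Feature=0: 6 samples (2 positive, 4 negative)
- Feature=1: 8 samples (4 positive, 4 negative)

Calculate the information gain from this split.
0.0202 bits

Information Gain = H(Y) - H(Y|Feature)

Before split:
P(positive) = 6/14 = 0.4286
H(Y) = 0.9852 bits

After split:
Feature=0: H = 0.9183 bits (weight = 6/14)
Feature=1: H = 1.0000 bits (weight = 8/14)
H(Y|Feature) = (6/14)×0.9183 + (8/14)×1.0000 = 0.9650 bits

Information Gain = 0.9852 - 0.9650 = 0.0202 bits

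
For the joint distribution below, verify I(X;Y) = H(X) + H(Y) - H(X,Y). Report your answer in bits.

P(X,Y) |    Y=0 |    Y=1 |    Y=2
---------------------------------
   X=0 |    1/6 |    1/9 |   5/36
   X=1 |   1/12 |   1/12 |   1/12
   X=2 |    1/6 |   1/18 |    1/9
I(X;Y) = 0.0196 bits

Mutual information has multiple equivalent forms:
- I(X;Y) = H(X) - H(X|Y)
- I(X;Y) = H(Y) - H(Y|X)
- I(X;Y) = H(X) + H(Y) - H(X,Y)

Computing all quantities:
H(X) = 1.5546, H(Y) = 1.5546, H(X,Y) = 3.0895
H(X|Y) = 1.5350, H(Y|X) = 1.5350

Verification:
H(X) - H(X|Y) = 1.5546 - 1.5350 = 0.0196
H(Y) - H(Y|X) = 1.5546 - 1.5350 = 0.0196
H(X) + H(Y) - H(X,Y) = 1.5546 + 1.5546 - 3.0895 = 0.0196

All forms give I(X;Y) = 0.0196 bits. ✓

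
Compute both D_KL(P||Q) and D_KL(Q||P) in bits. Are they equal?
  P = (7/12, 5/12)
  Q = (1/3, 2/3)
D_KL(P||Q) = 0.1884, D_KL(Q||P) = 0.1829

KL divergence is not symmetric: D_KL(P||Q) ≠ D_KL(Q||P) in general.

D_KL(P||Q) = 0.1884 bits
D_KL(Q||P) = 0.1829 bits

No, they are not equal!

This asymmetry is why KL divergence is not a true distance metric.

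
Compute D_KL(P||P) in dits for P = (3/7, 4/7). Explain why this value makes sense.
0.0000 dits

KL divergence satisfies the Gibbs inequality: D_KL(P||Q) ≥ 0 for all distributions P, Q.

D_KL(P||Q) = Σ p(x) log(p(x)/q(x))
Each term is p(x) × log_10(p(x)/p(x)) = p(x) × log_10(1) = 0, so the sum is 0.
D_KL(P||Q) = 0.0000 dits

When P = Q, the KL divergence is exactly 0, as there is no 'divergence' between identical distributions.

This non-negativity is a fundamental property: relative entropy cannot be negative because it measures how different Q is from P.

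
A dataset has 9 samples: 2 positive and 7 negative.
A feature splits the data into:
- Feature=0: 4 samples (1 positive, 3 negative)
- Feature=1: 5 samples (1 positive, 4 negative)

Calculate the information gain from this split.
0.0026 bits

Information Gain = H(Y) - H(Y|Feature)

Before split:
P(positive) = 2/9 = 0.2222
H(Y) = 0.7642 bits

After split:
Feature=0: H = 0.8113 bits (weight = 4/9)
Feature=1: H = 0.7219 bits (weight = 5/9)
H(Y|Feature) = (4/9)×0.8113 + (5/9)×0.7219 = 0.7616 bits

Information Gain = 0.7642 - 0.7616 = 0.0026 bits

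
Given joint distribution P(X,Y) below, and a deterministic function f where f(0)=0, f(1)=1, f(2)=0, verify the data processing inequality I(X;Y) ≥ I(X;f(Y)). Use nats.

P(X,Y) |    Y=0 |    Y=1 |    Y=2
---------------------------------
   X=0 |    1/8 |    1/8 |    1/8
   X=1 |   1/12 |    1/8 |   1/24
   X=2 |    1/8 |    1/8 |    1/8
I(X;Y) = 0.0166, I(X;f(Y)) = 0.0109, inequality holds: 0.0166 ≥ 0.0109

Data Processing Inequality: For any Markov chain X → Y → Z, we have I(X;Y) ≥ I(X;Z).

Here Z = f(Y) is a deterministic function of Y, forming X → Y → Z.

Original I(X;Y) = 0.0166 nats

After applying f:
P(X,Z) where Z=f(Y):
- P(X,Z=0) = P(X,Y=0) + P(X,Y=2)
- P(X,Z=1) = P(X,Y=1)

I(X;Z) = I(X;f(Y)) = 0.0109 nats

Verification: 0.0166 ≥ 0.0109 ✓

Information cannot be created by processing; the function f can only lose information about X.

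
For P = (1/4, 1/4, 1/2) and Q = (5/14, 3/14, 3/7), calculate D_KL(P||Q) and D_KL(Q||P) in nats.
D_KL(P||Q) = 0.0264, D_KL(Q||P) = 0.0283

KL divergence is not symmetric: D_KL(P||Q) ≠ D_KL(Q||P) in general.

D_KL(P||Q) = 0.0264 nats
D_KL(Q||P) = 0.0283 nats

No, they are not equal!

This asymmetry is why KL divergence is not a true distance metric.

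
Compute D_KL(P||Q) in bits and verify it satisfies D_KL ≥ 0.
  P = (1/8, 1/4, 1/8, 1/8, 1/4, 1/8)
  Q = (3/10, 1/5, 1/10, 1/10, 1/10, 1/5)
0.2488 bits

KL divergence satisfies the Gibbs inequality: D_KL(P||Q) ≥ 0 for all distributions P, Q.

D_KL(P||Q) = Σ p(x) log(p(x)/q(x))
Term by term:
  x=0: 1/8 × log_2[(1/8)/(3/10)] = -0.1579
  x=1: 1/4 × log_2[(1/4)/(1/5)] = 0.0805
  x=2: 1/8 × log_2[(1/8)/(1/10)] = 0.0402
  x=3: 1/8 × log_2[(1/8)/(1/10)] = 0.0402
  x=4: 1/4 × log_2[(1/4)/(1/10)] = 0.3305
  x=5: 1/8 × log_2[(1/8)/(1/5)] = -0.0848
D_KL(P||Q) = 0.2488 bits

D_KL(P||Q) = 0.2488 ≥ 0 ✓

This non-negativity is a fundamental property: relative entropy cannot be negative because it measures how different Q is from P.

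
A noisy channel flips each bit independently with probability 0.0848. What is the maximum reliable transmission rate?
0.5811 bits

For a binary symmetric channel (BSC) with error probability p:
Capacity C = 1 - H(p) bits per symbol

where H(p) = -p log₂(p) - (1-p) log₂(1-p) is the binary entropy function.

H(0.0848) = 0.4189 bits
C = 1 - 0.4189 = 0.5811 bits per symbol

This means we can reliably transmit up to 0.5811 bits of information per channel use.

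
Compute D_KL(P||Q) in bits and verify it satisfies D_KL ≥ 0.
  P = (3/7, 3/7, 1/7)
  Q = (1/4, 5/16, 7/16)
0.2979 bits

KL divergence satisfies the Gibbs inequality: D_KL(P||Q) ≥ 0 for all distributions P, Q.

D_KL(P||Q) = Σ p(x) log(p(x)/q(x))
Term by term:
  x=0: 3/7 × log_2[(3/7)/(1/4)] = 0.3333
  x=1: 3/7 × log_2[(3/7)/(5/16)] = 0.1953
  x=2: 1/7 × log_2[(1/7)/(7/16)] = -0.2307
D_KL(P||Q) = 0.2979 bits

D_KL(P||Q) = 0.2979 ≥ 0 ✓

This non-negativity is a fundamental property: relative entropy cannot be negative because it measures how different Q is from P.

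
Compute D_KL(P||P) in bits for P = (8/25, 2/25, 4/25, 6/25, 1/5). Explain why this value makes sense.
0.0000 bits

KL divergence satisfies the Gibbs inequality: D_KL(P||Q) ≥ 0 for all distributions P, Q.

D_KL(P||Q) = Σ p(x) log(p(x)/q(x))
Each term is p(x) × log_2(p(x)/p(x)) = p(x) × log_2(1) = 0, so the sum is 0.
D_KL(P||Q) = 0.0000 bits

When P = Q, the KL divergence is exactly 0, as there is no 'divergence' between identical distributions.

This non-negativity is a fundamental property: relative entropy cannot be negative because it measures how different Q is from P.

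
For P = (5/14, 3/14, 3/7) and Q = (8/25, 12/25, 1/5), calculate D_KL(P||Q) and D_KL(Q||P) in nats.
D_KL(P||Q) = 0.1930, D_KL(Q||P) = 0.1995

KL divergence is not symmetric: D_KL(P||Q) ≠ D_KL(Q||P) in general.

D_KL(P||Q) = 0.1930 nats
D_KL(Q||P) = 0.1995 nats

No, they are not equal!

This asymmetry is why KL divergence is not a true distance metric.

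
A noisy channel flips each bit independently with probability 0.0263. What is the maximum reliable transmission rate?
0.8245 bits

For a binary symmetric channel (BSC) with error probability p:
Capacity C = 1 - H(p) bits per symbol

where H(p) = -p log₂(p) - (1-p) log₂(1-p) is the binary entropy function.

H(0.0263) = 0.1755 bits
C = 1 - 0.1755 = 0.8245 bits per symbol

This means we can reliably transmit up to 0.8245 bits of information per channel use.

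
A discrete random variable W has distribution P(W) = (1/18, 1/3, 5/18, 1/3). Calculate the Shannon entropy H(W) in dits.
0.5423 dits

Shannon entropy is H(X) = -Σ p(x) log p(x).

For P = (1/18, 1/3, 5/18, 1/3):
H = -1/18 × log_10(1/18) -1/3 × log_10(1/3) -5/18 × log_10(5/18) -1/3 × log_10(1/3)
H = 0.5423 dits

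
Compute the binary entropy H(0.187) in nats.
0.4818 nats

The binary entropy function is:
H(p) = -p log(p) - (1-p) log(1-p)

H(0.187) = -0.187 × log_e(0.187) - 0.813 × log_e(0.813)
H(0.187) = 0.4818 nats

Note: Binary entropy is maximized at p=0.5 (H=1 bit) and minimized at p=0 or p=1 (H=0).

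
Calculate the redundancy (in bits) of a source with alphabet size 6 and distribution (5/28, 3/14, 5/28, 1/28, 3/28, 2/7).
0.1877 bits

Redundancy measures how far a source is from maximum entropy:
R = H_max - H(X)

Maximum entropy for 6 symbols: H_max = log_2(6) = 2.5850 bits
Actual entropy: H(X) = 2.3972 bits
Redundancy: R = 2.5850 - 2.3972 = 0.1877 bits

This redundancy represents potential for compression: the source could be compressed by 0.1877 bits per symbol.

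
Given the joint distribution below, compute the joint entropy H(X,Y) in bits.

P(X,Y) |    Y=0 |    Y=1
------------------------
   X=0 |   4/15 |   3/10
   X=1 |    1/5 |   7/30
1.9839 bits

Joint entropy is H(X,Y) = -Σ_{x,y} p(x,y) log p(x,y).

Summing over all non-zero entries:
H(X,Y) = -[4/15·log_2(4/15) + 3/10·log_2(3/10) + 1/5·log_2(1/5) + 7/30·log_2(7/30)]
H(X,Y) = 1.9839 bits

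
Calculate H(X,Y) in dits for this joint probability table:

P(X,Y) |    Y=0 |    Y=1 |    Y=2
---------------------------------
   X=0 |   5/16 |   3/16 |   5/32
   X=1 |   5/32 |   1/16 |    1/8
0.7342 dits

Joint entropy is H(X,Y) = -Σ_{x,y} p(x,y) log p(x,y).

Summing over all non-zero entries:
H(X,Y) = -[5/16·log_10(5/16) + 3/16·log_10(3/16) + 5/32·log_10(5/32) + 5/32·log_10(5/32) + 1/16·log_10(1/16) + 1/8·log_10(1/8)]
H(X,Y) = 0.7342 dits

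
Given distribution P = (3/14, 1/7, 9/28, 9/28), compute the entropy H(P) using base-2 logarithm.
1.9299 bits

Shannon entropy is H(X) = -Σ p(x) log p(x).

For P = (3/14, 1/7, 9/28, 9/28):
H = -3/14 × log_2(3/14) -1/7 × log_2(1/7) -9/28 × log_2(9/28) -9/28 × log_2(9/28)
H = 1.9299 bits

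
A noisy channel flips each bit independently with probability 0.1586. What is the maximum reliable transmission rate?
0.3691 bits

For a binary symmetric channel (BSC) with error probability p:
Capacity C = 1 - H(p) bits per symbol

where H(p) = -p log₂(p) - (1-p) log₂(1-p) is the binary entropy function.

H(0.1586) = 0.6309 bits
C = 1 - 0.6309 = 0.3691 bits per symbol

This means we can reliably transmit up to 0.3691 bits of information per channel use.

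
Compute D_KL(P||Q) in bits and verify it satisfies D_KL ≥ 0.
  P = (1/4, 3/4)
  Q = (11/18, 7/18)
0.3883 bits

KL divergence satisfies the Gibbs inequality: D_KL(P||Q) ≥ 0 for all distributions P, Q.

D_KL(P||Q) = Σ p(x) log(p(x)/q(x))
Term by term:
  x=0: 1/4 × log_2[(1/4)/(11/18)] = -0.3224
  x=1: 3/4 × log_2[(3/4)/(7/18)] = 0.7106
D_KL(P||Q) = 0.3883 bits

D_KL(P||Q) = 0.3883 ≥ 0 ✓

This non-negativity is a fundamental property: relative entropy cannot be negative because it measures how different Q is from P.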